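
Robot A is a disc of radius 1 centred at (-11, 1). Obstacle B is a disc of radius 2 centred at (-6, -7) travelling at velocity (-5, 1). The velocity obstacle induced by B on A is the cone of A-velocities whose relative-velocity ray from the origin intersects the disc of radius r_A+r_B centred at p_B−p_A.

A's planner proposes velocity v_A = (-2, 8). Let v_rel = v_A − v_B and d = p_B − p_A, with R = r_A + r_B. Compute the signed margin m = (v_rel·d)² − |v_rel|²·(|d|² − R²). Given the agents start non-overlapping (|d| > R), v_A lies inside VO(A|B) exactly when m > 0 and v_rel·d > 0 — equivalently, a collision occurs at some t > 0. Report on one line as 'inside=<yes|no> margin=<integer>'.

d = (5, -8),  |d|² = 89;  R = 1+2 = 3,  c = 89−3² = 80
v_rel = (3, 7),  |v_rel|² = 58;  v_rel·d = (3)·(5) + (7)·(-8) = -41
58·t² + 82·t + 80 = 0  ⇒  m = (-41)² − 58·80 = -2959
m = -2959 < 0,  v_rel·d = -41 < 0  ⇒  outside

inside=no margin=-2959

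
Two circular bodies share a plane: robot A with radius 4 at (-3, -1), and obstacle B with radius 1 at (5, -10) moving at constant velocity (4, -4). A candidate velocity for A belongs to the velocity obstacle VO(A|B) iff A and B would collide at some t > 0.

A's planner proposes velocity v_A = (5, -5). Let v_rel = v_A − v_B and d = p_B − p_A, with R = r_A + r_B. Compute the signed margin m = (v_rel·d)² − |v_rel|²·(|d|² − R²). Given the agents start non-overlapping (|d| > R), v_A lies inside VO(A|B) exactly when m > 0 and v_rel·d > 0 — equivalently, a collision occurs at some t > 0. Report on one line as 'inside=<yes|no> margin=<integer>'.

d = (8, -9),  |d|² = 145;  R = 4+1 = 5,  c = 145−5² = 120
v_rel = (1, -1),  |v_rel|² = 2;  v_rel·d = (1)·(8) + (-1)·(-9) = 17
2·t² − 34·t + 120 = 0  ⇒  m = 17² − 2·120 = 49
m = 49 > 0,  v_rel·d = 17 > 0  ⇒  inside

inside=yes margin=49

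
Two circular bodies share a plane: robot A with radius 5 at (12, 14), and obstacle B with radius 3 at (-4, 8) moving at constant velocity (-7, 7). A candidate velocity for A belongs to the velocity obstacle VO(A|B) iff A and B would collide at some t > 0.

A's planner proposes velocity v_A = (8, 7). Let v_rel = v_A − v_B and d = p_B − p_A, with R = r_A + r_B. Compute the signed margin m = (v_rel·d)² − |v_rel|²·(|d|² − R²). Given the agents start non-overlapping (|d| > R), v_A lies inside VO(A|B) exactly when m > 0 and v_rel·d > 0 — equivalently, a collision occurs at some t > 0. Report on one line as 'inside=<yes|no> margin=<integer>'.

d = (-16, -6),  |d|² = 292;  R = 5+3 = 8,  c = 292−8² = 228
v_rel = (15, 0),  |v_rel|² = 225;  v_rel·d = (15)·(-16) + (0)·(-6) = -240
225·t² + 480·t + 228 = 0  ⇒  m = (-240)² − 225·228 = 6300
m = 6300 > 0,  v_rel·d = -240 < 0  ⇒  outside

inside=no margin=6300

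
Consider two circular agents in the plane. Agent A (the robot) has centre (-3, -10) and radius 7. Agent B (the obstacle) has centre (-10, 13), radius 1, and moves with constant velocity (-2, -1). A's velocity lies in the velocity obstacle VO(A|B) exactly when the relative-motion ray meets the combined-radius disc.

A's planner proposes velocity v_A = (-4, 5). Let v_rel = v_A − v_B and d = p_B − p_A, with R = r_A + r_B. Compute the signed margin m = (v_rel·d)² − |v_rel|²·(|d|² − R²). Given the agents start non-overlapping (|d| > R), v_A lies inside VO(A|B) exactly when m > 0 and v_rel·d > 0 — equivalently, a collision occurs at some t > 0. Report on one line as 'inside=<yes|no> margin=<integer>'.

d = (-7, 23),  |d|² = 578;  R = 7+1 = 8,  c = 578−8² = 514
v_rel = (-2, 6),  |v_rel|² = 40;  v_rel·d = (-2)·(-7) + (6)·(23) = 152
40·t² − 304·t + 514 = 0  ⇒  m = 152² − 40·514 = 2544
m = 2544 > 0,  v_rel·d = 152 > 0  ⇒  inside

inside=yes margin=2544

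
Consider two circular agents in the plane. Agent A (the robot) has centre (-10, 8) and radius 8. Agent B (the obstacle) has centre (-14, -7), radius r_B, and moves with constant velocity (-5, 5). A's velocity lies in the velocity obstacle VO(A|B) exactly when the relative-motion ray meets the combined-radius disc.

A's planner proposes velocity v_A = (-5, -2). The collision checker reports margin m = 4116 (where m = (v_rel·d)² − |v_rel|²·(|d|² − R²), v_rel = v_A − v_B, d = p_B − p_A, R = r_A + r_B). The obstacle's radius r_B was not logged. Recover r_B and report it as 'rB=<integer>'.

m = 4116
d = (-4, -15);  v_rel = (0, -7),  |v_rel|² = 49
v_rel×d = (0)·(-15) − (-7)·(-4) = -28
since m = R²·49 − (-28)²:  R² = (784 + 4116) / 49 = 100
R = √100 = 10  ⇒  r_B = 10 − 8 = 2

rB=2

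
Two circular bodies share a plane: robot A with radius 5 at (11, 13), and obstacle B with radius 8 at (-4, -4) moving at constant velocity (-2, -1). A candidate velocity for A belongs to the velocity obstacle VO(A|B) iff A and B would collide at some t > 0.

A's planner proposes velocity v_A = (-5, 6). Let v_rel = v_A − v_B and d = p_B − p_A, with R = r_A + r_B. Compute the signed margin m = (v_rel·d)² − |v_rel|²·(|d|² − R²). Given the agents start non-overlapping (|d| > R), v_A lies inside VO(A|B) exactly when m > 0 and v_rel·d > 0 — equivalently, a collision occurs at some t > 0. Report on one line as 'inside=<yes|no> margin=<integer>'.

d = (-15, -17),  |d|² = 514;  R = 5+8 = 13,  c = 514−13² = 345
v_rel = (-3, 7),  |v_rel|² = 58;  v_rel·d = (-3)·(-15) + (7)·(-17) = -74
58·t² + 148·t + 345 = 0  ⇒  m = (-74)² − 58·345 = -14534
m = -14534 < 0,  v_rel·d = -74 < 0  ⇒  outside

inside=no margin=-14534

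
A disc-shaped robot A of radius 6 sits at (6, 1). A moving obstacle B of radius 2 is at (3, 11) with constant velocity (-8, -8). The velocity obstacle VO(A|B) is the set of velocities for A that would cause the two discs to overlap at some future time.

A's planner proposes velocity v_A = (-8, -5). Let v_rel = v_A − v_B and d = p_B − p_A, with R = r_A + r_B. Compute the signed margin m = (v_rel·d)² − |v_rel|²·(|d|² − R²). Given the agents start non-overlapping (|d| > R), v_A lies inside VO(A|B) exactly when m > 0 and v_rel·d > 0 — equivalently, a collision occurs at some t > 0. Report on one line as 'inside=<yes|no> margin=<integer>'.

d = (-3, 10),  |d|² = 109;  R = 6+2 = 8,  c = 109−8² = 45
v_rel = (0, 3),  |v_rel|² = 9;  v_rel·d = (0)·(-3) + (3)·(10) = 30
9·t² − 60·t + 45 = 0  ⇒  m = 30² − 9·45 = 495
m = 495 > 0,  v_rel·d = 30 > 0  ⇒  inside

inside=yes margin=495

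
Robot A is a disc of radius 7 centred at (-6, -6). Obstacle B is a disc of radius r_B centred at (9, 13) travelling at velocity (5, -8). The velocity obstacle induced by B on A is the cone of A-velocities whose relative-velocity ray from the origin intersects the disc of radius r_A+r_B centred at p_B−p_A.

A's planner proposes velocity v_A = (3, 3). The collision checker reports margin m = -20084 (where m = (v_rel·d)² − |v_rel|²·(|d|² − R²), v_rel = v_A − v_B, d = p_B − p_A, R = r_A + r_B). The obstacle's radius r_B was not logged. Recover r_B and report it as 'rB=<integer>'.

m = -20084
d = (15, 19);  v_rel = (-2, 11),  |v_rel|² = 125
v_rel×d = (-2)·(19) − (11)·(15) = -203
since m = R²·125 − (-203)²:  R² = (41209 + -20084) / 125 = 169
R = √169 = 13  ⇒  r_B = 13 − 7 = 6

rB=6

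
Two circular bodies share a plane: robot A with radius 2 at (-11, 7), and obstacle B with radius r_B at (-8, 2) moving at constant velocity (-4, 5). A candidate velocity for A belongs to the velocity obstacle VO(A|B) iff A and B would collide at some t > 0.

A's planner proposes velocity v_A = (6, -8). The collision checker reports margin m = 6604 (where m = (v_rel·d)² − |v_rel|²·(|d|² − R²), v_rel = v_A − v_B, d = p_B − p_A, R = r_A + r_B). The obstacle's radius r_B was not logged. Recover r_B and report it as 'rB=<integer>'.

m = 6604
d = (3, -5);  v_rel = (10, -13),  |v_rel|² = 269
v_rel×d = (10)·(-5) − (-13)·(3) = -11
since m = R²·269 − (-11)²:  R² = (121 + 6604) / 269 = 25
R = √25 = 5  ⇒  r_B = 5 − 2 = 3

rB=3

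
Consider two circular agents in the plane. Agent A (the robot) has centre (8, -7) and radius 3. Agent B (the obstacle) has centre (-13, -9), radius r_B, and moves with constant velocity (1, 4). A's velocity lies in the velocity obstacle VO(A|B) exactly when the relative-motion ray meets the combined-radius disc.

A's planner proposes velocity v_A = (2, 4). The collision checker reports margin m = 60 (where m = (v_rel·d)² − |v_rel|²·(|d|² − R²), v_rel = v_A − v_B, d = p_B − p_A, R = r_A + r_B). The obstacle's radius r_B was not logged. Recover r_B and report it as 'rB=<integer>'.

m = 60
d = (-21, -2);  v_rel = (1, 0),  |v_rel|² = 1
v_rel×d = (1)·(-2) − (0)·(-21) = -2
since m = R²·1 − (-2)²:  R² = (4 + 60) / 1 = 64
R = √64 = 8  ⇒  r_B = 8 − 3 = 5

rB=5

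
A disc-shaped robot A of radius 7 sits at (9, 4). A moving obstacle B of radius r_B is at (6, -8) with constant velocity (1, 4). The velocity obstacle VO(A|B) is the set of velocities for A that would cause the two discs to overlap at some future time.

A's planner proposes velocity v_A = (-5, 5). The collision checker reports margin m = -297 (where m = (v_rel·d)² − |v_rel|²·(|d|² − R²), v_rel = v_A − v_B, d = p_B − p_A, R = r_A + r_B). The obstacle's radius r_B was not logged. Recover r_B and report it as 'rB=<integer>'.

m = -297
d = (-3, -12);  v_rel = (-6, 1),  |v_rel|² = 37
v_rel×d = (-6)·(-12) − (1)·(-3) = 75
since m = R²·37 − 75²:  R² = (5625 + -297) / 37 = 144
R = √144 = 12  ⇒  r_B = 12 − 7 = 5

rB=5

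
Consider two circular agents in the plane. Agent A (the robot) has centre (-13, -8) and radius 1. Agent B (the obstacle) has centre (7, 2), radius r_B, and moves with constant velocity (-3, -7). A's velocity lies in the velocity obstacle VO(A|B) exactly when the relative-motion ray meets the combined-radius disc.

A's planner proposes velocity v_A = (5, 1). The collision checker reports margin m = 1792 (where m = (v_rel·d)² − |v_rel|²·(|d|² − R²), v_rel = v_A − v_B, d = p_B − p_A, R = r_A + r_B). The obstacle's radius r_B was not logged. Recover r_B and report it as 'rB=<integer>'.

m = 1792
d = (20, 10);  v_rel = (8, 8),  |v_rel|² = 128
v_rel×d = (8)·(10) − (8)·(20) = -80
since m = R²·128 − (-80)²:  R² = (6400 + 1792) / 128 = 64
R = √64 = 8  ⇒  r_B = 8 − 1 = 7

rB=7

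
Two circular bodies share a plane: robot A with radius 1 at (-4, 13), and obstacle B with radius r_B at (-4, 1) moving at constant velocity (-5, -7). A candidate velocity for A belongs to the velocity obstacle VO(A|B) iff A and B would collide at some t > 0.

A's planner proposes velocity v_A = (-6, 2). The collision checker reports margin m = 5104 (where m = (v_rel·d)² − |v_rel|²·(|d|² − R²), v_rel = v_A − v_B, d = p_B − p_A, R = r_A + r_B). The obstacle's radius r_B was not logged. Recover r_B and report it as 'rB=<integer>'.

m = 5104
d = (0, -12);  v_rel = (-1, 9),  |v_rel|² = 82
v_rel×d = (-1)·(-12) − (9)·(0) = 12
since m = R²·82 − 12²:  R² = (144 + 5104) / 82 = 64
R = √64 = 8  ⇒  r_B = 8 − 1 = 7

rB=7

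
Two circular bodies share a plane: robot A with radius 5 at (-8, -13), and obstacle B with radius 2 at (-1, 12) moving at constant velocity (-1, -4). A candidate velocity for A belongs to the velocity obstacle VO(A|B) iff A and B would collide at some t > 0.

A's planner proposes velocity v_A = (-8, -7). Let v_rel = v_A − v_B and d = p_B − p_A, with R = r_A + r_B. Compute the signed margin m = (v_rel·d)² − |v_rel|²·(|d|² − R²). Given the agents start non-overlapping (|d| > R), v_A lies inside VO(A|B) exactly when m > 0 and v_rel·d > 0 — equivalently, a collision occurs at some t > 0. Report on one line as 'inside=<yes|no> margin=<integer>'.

d = (7, 25),  |d|² = 674;  R = 5+2 = 7,  c = 674−7² = 625
v_rel = (-7, -3),  |v_rel|² = 58;  v_rel·d = (-7)·(7) + (-3)·(25) = -124
58·t² + 248·t + 625 = 0  ⇒  m = (-124)² − 58·625 = -20874
m = -20874 < 0,  v_rel·d = -124 < 0  ⇒  outside

inside=no margin=-20874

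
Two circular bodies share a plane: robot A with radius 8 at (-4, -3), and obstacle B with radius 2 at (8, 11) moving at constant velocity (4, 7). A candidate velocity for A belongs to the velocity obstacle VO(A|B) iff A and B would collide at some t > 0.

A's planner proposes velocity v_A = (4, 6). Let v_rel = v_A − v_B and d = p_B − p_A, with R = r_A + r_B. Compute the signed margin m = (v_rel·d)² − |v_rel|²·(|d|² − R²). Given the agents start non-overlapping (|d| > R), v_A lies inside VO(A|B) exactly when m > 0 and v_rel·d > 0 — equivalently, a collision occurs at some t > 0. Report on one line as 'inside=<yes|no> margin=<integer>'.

d = (12, 14),  |d|² = 340;  R = 8+2 = 10,  c = 340−10² = 240
v_rel = (0, -1),  |v_rel|² = 1;  v_rel·d = (0)·(12) + (-1)·(14) = -14
1·t² + 28·t + 240 = 0  ⇒  m = (-14)² − 1·240 = -44
m = -44 < 0,  v_rel·d = -14 < 0  ⇒  outside

inside=no margin=-44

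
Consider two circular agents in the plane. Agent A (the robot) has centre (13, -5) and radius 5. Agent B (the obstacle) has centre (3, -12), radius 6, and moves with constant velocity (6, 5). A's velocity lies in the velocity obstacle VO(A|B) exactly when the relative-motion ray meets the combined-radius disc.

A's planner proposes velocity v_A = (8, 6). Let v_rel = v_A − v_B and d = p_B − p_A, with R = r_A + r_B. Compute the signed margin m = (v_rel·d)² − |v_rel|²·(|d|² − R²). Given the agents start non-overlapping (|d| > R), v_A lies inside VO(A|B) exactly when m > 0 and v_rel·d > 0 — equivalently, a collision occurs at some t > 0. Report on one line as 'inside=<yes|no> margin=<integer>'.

d = (-10, -7),  |d|² = 149;  R = 5+6 = 11,  c = 149−11² = 28
v_rel = (2, 1),  |v_rel|² = 5;  v_rel·d = (2)·(-10) + (1)·(-7) = -27
5·t² + 54·t + 28 = 0  ⇒  m = (-27)² − 5·28 = 589
m = 589 > 0,  v_rel·d = -27 < 0  ⇒  outside

inside=no margin=589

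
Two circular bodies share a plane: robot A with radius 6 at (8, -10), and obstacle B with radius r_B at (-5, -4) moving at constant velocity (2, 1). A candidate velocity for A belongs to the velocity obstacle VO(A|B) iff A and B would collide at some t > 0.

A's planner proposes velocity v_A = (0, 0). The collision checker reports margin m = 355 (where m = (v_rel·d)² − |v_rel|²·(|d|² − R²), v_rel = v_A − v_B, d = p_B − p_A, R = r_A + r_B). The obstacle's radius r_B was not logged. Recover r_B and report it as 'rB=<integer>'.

m = 355
d = (-13, 6);  v_rel = (-2, -1),  |v_rel|² = 5
v_rel×d = (-2)·(6) − (-1)·(-13) = -25
since m = R²·5 − (-25)²:  R² = (625 + 355) / 5 = 196
R = √196 = 14  ⇒  r_B = 14 − 6 = 8

rB=8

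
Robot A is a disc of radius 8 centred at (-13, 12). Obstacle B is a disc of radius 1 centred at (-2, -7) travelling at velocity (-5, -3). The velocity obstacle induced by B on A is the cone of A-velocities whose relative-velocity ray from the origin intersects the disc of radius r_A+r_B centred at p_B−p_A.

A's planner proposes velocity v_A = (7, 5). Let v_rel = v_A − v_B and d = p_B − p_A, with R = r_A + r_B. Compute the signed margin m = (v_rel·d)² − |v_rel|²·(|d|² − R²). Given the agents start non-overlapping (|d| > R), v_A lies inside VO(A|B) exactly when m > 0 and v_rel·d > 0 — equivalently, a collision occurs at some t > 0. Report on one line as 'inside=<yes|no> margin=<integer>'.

d = (11, -19),  |d|² = 482;  R = 8+1 = 9,  c = 482−9² = 401
v_rel = (12, 8),  |v_rel|² = 208;  v_rel·d = (12)·(11) + (8)·(-19) = -20
208·t² + 40·t + 401 = 0  ⇒  m = (-20)² − 208·401 = -83008
m = -83008 < 0,  v_rel·d = -20 < 0  ⇒  outside

inside=no margin=-83008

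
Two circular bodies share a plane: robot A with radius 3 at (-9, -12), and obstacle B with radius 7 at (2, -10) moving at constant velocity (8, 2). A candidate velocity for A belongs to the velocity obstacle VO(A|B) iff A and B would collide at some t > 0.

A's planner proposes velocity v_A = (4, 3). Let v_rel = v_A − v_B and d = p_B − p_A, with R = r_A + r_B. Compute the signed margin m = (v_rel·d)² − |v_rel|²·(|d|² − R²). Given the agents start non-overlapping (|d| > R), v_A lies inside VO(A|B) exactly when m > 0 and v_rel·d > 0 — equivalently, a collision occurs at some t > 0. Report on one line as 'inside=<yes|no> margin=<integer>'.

d = (11, 2),  |d|² = 125;  R = 3+7 = 10,  c = 125−10² = 25
v_rel = (-4, 1),  |v_rel|² = 17;  v_rel·d = (-4)·(11) + (1)·(2) = -42
17·t² + 84·t + 25 = 0  ⇒  m = (-42)² − 17·25 = 1339
m = 1339 > 0,  v_rel·d = -42 < 0  ⇒  outside

inside=no margin=1339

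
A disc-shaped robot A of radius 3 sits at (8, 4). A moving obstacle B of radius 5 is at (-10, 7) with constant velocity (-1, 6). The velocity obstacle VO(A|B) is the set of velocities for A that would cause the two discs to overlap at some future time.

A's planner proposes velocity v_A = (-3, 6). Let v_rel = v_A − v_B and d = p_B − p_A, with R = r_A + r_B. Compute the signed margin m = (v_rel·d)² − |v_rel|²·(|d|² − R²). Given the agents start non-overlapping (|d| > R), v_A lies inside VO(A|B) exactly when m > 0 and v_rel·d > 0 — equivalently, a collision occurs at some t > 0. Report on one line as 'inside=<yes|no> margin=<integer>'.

d = (-18, 3),  |d|² = 333;  R = 3+5 = 8,  c = 333−8² = 269
v_rel = (-2, 0),  |v_rel|² = 4;  v_rel·d = (-2)·(-18) + (0)·(3) = 36
4·t² − 72·t + 269 = 0  ⇒  m = 36² − 4·269 = 220
m = 220 > 0,  v_rel·d = 36 > 0  ⇒  inside

inside=yes margin=220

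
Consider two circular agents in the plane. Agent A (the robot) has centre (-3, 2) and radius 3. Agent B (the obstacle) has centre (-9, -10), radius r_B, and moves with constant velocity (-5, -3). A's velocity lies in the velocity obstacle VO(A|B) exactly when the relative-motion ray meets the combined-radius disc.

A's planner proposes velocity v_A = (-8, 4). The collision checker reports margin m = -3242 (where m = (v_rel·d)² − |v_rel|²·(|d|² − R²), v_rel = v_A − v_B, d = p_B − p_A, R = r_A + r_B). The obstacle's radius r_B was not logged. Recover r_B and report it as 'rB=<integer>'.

m = -3242
d = (-6, -12);  v_rel = (-3, 7),  |v_rel|² = 58
v_rel×d = (-3)·(-12) − (7)·(-6) = 78
since m = R²·58 − 78²:  R² = (6084 + -3242) / 58 = 49
R = √49 = 7  ⇒  r_B = 7 − 3 = 4

rB=4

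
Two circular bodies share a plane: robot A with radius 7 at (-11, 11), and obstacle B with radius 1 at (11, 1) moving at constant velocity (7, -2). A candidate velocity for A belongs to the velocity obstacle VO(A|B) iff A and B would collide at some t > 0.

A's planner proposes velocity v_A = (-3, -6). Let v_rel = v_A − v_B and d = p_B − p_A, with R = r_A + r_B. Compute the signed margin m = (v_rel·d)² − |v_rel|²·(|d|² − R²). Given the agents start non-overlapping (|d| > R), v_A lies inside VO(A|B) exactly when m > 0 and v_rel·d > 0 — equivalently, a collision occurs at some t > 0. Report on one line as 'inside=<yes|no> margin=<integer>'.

d = (22, -10),  |d|² = 584;  R = 7+1 = 8,  c = 584−8² = 520
v_rel = (-10, -4),  |v_rel|² = 116;  v_rel·d = (-10)·(22) + (-4)·(-10) = -180
116·t² + 360·t + 520 = 0  ⇒  m = (-180)² − 116·520 = -27920
m = -27920 < 0,  v_rel·d = -180 < 0  ⇒  outside

inside=no margin=-27920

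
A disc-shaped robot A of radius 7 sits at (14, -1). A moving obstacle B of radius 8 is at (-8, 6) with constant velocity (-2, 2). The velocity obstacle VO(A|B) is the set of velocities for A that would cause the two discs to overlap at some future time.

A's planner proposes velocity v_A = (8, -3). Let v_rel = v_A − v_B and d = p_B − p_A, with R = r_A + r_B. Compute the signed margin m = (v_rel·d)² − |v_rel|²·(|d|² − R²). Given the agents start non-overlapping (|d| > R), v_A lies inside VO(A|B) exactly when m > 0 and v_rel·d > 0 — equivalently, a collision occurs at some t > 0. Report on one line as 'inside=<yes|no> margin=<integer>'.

d = (-22, 7),  |d|² = 533;  R = 7+8 = 15,  c = 533−15² = 308
v_rel = (10, -5),  |v_rel|² = 125;  v_rel·d = (10)·(-22) + (-5)·(7) = -255
125·t² + 510·t + 308 = 0  ⇒  m = (-255)² − 125·308 = 26525
m = 26525 > 0,  v_rel·d = -255 < 0  ⇒  outside

inside=no margin=26525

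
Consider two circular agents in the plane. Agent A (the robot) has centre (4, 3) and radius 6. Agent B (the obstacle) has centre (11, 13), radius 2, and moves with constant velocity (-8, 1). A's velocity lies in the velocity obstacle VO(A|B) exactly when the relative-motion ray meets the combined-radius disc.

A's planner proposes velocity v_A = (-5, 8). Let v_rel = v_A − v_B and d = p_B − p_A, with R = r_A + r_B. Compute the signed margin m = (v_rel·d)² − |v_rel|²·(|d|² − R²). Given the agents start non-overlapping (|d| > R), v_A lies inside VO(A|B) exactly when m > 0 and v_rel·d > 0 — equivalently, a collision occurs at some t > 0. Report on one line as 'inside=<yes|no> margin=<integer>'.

d = (7, 10),  |d|² = 149;  R = 6+2 = 8,  c = 149−8² = 85
v_rel = (3, 7),  |v_rel|² = 58;  v_rel·d = (3)·(7) + (7)·(10) = 91
58·t² − 182·t + 85 = 0  ⇒  m = 91² − 58·85 = 3351
m = 3351 > 0,  v_rel·d = 91 > 0  ⇒  inside

inside=yes margin=3351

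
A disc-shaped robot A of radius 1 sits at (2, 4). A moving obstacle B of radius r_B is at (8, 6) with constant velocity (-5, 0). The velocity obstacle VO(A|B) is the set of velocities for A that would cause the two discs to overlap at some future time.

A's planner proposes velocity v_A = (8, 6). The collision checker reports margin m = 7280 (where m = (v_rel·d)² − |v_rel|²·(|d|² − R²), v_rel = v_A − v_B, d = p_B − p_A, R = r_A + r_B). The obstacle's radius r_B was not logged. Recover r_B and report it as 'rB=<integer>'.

m = 7280
d = (6, 2);  v_rel = (13, 6),  |v_rel|² = 205
v_rel×d = (13)·(2) − (6)·(6) = -10
since m = R²·205 − (-10)²:  R² = (100 + 7280) / 205 = 36
R = √36 = 6  ⇒  r_B = 6 − 1 = 5

rB=5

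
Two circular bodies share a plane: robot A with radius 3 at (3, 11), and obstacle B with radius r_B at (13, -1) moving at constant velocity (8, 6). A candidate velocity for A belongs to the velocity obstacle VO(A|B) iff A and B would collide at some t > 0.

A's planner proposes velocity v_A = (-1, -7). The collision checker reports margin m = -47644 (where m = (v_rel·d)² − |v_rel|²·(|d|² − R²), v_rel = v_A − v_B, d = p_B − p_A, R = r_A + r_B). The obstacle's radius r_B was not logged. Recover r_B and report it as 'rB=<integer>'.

m = -47644
d = (10, -12);  v_rel = (-9, -13),  |v_rel|² = 250
v_rel×d = (-9)·(-12) − (-13)·(10) = 238
since m = R²·250 − 238²:  R² = (56644 + -47644) / 250 = 36
R = √36 = 6  ⇒  r_B = 6 − 3 = 3

rB=3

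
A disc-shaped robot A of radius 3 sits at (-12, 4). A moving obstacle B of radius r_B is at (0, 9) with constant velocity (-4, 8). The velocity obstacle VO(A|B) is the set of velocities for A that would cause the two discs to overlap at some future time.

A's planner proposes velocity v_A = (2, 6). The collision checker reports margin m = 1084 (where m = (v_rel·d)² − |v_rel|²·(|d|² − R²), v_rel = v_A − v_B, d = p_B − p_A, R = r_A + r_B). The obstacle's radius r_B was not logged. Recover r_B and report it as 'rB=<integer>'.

m = 1084
d = (12, 5);  v_rel = (6, -2),  |v_rel|² = 40
v_rel×d = (6)·(5) − (-2)·(12) = 54
since m = R²·40 − 54²:  R² = (2916 + 1084) / 40 = 100
R = √100 = 10  ⇒  r_B = 10 − 3 = 7

rB=7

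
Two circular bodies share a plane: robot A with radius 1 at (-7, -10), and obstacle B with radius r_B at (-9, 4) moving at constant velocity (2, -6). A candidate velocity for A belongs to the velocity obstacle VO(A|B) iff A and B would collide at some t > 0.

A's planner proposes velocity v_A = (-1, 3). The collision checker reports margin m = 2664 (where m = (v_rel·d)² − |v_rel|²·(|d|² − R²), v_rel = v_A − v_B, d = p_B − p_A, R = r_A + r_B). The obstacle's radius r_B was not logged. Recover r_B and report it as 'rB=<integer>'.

m = 2664
d = (-2, 14);  v_rel = (-3, 9),  |v_rel|² = 90
v_rel×d = (-3)·(14) − (9)·(-2) = -24
since m = R²·90 − (-24)²:  R² = (576 + 2664) / 90 = 36
R = √36 = 6  ⇒  r_B = 6 − 1 = 5

rB=5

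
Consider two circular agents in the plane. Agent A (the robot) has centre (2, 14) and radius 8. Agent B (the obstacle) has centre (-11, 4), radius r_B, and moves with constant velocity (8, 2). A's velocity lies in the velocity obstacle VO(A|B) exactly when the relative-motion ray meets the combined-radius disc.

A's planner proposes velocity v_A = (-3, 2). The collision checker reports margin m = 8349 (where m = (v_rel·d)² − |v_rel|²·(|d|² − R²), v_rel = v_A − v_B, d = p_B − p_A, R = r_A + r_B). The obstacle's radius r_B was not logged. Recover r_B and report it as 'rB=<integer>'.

m = 8349
d = (-13, -10);  v_rel = (-11, 0),  |v_rel|² = 121
v_rel×d = (-11)·(-10) − (0)·(-13) = 110
since m = R²·121 − 110²:  R² = (12100 + 8349) / 121 = 169
R = √169 = 13  ⇒  r_B = 13 − 8 = 5

rB=5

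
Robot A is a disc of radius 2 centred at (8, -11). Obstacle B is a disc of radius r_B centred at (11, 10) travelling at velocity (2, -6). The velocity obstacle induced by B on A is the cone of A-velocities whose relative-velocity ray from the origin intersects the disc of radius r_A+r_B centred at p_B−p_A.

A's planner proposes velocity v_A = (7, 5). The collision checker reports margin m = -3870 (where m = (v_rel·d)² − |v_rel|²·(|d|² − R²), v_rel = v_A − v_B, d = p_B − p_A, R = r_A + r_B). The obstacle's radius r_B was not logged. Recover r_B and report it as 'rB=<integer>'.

m = -3870
d = (3, 21);  v_rel = (5, 11),  |v_rel|² = 146
v_rel×d = (5)·(21) − (11)·(3) = 72
since m = R²·146 − 72²:  R² = (5184 + -3870) / 146 = 9
R = √9 = 3  ⇒  r_B = 3 − 2 = 1

rB=1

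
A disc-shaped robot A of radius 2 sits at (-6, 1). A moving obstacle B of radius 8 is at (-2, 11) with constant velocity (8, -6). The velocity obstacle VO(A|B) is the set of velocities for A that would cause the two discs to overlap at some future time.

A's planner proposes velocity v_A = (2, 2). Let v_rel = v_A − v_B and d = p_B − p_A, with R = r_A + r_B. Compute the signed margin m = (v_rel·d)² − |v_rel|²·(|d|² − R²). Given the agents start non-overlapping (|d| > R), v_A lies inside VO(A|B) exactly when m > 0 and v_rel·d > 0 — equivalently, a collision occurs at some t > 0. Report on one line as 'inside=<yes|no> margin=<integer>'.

d = (4, 10),  |d|² = 116;  R = 2+8 = 10,  c = 116−10² = 16
v_rel = (-6, 8),  |v_rel|² = 100;  v_rel·d = (-6)·(4) + (8)·(10) = 56
100·t² − 112·t + 16 = 0  ⇒  m = 56² − 100·16 = 1536
m = 1536 > 0,  v_rel·d = 56 > 0  ⇒  inside

inside=yes margin=1536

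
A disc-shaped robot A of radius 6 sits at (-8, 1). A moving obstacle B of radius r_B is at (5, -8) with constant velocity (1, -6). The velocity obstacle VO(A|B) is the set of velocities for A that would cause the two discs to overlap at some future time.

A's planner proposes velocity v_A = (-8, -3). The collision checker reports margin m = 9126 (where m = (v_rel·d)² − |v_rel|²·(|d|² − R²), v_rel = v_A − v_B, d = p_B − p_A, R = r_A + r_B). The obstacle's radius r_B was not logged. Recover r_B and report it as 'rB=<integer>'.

m = 9126
d = (13, -9);  v_rel = (-9, 3),  |v_rel|² = 90
v_rel×d = (-9)·(-9) − (3)·(13) = 42
since m = R²·90 − 42²:  R² = (1764 + 9126) / 90 = 121
R = √121 = 11  ⇒  r_B = 11 − 6 = 5

rB=5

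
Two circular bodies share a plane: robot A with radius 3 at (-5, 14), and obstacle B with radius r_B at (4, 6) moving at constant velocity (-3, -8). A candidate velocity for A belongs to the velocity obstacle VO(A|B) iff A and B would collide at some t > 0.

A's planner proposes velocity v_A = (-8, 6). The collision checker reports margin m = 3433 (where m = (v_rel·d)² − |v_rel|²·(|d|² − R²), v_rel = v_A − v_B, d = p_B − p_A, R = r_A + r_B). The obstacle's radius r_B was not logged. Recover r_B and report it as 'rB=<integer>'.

m = 3433
d = (9, -8);  v_rel = (-5, 14),  |v_rel|² = 221
v_rel×d = (-5)·(-8) − (14)·(9) = -86
since m = R²·221 − (-86)²:  R² = (7396 + 3433) / 221 = 49
R = √49 = 7  ⇒  r_B = 7 − 3 = 4

rB=4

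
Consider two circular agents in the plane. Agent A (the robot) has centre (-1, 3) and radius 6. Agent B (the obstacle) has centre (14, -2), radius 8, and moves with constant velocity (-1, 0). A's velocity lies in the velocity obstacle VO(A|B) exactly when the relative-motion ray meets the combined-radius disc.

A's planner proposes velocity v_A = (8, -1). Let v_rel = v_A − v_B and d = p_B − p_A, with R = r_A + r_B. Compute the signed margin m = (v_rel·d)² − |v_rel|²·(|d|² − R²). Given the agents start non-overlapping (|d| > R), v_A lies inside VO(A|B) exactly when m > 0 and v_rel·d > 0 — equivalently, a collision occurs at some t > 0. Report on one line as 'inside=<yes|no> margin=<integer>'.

d = (15, -5),  |d|² = 250;  R = 6+8 = 14,  c = 250−14² = 54
v_rel = (9, -1),  |v_rel|² = 82;  v_rel·d = (9)·(15) + (-1)·(-5) = 140
82·t² − 280·t + 54 = 0  ⇒  m = 140² − 82·54 = 15172
m = 15172 > 0,  v_rel·d = 140 > 0  ⇒  inside

inside=yes margin=15172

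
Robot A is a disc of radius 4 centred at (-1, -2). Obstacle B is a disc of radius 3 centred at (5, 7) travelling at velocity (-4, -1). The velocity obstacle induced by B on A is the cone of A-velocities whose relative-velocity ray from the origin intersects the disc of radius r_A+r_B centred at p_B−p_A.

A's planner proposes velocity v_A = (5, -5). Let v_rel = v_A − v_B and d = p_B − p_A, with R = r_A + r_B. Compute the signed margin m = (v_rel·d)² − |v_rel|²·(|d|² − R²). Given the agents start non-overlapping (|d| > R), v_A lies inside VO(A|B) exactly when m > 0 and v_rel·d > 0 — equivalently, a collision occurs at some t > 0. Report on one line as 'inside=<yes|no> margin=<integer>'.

d = (6, 9),  |d|² = 117;  R = 4+3 = 7,  c = 117−7² = 68
v_rel = (9, -4),  |v_rel|² = 97;  v_rel·d = (9)·(6) + (-4)·(9) = 18
97·t² − 36·t + 68 = 0  ⇒  m = 18² − 97·68 = -6272
m = -6272 < 0,  v_rel·d = 18 > 0  ⇒  outside

inside=no margin=-6272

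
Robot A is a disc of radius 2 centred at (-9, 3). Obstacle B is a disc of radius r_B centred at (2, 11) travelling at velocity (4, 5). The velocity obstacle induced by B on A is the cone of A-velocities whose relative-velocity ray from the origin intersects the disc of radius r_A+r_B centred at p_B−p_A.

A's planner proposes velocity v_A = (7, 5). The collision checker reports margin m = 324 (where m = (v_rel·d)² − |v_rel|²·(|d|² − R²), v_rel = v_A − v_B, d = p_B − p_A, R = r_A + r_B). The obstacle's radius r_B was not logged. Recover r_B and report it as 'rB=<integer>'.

m = 324
d = (11, 8);  v_rel = (3, 0),  |v_rel|² = 9
v_rel×d = (3)·(8) − (0)·(11) = 24
since m = R²·9 − 24²:  R² = (576 + 324) / 9 = 100
R = √100 = 10  ⇒  r_B = 10 − 2 = 8

rB=8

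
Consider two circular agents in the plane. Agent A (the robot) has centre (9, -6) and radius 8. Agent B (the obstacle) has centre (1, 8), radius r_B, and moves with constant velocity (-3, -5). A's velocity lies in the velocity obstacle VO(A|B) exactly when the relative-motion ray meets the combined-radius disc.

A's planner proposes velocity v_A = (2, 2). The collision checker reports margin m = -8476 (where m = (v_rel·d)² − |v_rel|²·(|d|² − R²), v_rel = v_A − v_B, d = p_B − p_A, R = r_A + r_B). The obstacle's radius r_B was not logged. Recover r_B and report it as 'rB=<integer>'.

m = -8476
d = (-8, 14);  v_rel = (5, 7),  |v_rel|² = 74
v_rel×d = (5)·(14) − (7)·(-8) = 126
since m = R²·74 − 126²:  R² = (15876 + -8476) / 74 = 100
R = √100 = 10  ⇒  r_B = 10 − 8 = 2

rB=2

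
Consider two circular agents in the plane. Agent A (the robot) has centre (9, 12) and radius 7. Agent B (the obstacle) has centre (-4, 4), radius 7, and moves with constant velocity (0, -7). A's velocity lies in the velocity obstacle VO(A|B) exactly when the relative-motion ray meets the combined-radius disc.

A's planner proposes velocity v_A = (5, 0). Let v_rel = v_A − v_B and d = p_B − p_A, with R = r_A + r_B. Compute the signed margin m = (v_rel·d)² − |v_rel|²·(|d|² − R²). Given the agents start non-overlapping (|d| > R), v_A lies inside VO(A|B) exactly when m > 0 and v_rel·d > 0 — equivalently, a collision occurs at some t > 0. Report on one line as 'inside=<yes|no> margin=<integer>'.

d = (-13, -8),  |d|² = 233;  R = 7+7 = 14,  c = 233−14² = 37
v_rel = (5, 7),  |v_rel|² = 74;  v_rel·d = (5)·(-13) + (7)·(-8) = -121
74·t² + 242·t + 37 = 0  ⇒  m = (-121)² − 74·37 = 11903
m = 11903 > 0,  v_rel·d = -121 < 0  ⇒  outside

inside=no margin=11903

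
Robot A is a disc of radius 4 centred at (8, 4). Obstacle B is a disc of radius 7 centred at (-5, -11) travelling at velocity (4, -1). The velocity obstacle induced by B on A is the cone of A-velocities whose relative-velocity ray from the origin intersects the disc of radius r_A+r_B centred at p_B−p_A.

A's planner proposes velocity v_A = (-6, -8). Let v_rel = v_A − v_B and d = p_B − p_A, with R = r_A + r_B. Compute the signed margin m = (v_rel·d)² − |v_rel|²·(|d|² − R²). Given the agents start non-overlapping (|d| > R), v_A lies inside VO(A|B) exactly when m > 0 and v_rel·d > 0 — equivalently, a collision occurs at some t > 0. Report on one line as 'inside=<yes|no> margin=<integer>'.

d = (-13, -15),  |d|² = 394;  R = 4+7 = 11,  c = 394−11² = 273
v_rel = (-10, -7),  |v_rel|² = 149;  v_rel·d = (-10)·(-13) + (-7)·(-15) = 235
149·t² − 470·t + 273 = 0  ⇒  m = 235² − 149·273 = 14548
m = 14548 > 0,  v_rel·d = 235 > 0  ⇒  inside

inside=yes margin=14548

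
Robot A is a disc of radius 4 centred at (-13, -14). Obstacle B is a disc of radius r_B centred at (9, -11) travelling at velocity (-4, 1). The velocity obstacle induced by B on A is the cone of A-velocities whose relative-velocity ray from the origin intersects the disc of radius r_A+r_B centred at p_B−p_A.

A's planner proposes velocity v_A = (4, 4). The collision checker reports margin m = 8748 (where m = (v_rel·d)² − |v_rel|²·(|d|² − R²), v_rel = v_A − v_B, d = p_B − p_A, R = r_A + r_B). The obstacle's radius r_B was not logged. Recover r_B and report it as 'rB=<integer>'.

m = 8748
d = (22, 3);  v_rel = (8, 3),  |v_rel|² = 73
v_rel×d = (8)·(3) − (3)·(22) = -42
since m = R²·73 − (-42)²:  R² = (1764 + 8748) / 73 = 144
R = √144 = 12  ⇒  r_B = 12 − 4 = 8

rB=8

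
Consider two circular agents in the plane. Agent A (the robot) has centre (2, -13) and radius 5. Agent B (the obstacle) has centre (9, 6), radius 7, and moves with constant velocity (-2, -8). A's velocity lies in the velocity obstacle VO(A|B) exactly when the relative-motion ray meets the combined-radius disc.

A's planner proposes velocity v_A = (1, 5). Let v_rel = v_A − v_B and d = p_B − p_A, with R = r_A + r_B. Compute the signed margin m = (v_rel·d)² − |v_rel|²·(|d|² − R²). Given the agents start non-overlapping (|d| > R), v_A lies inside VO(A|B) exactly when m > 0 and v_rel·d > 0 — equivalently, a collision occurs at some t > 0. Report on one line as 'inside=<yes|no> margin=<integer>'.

d = (7, 19),  |d|² = 410;  R = 5+7 = 12,  c = 410−12² = 266
v_rel = (3, 13),  |v_rel|² = 178;  v_rel·d = (3)·(7) + (13)·(19) = 268
178·t² − 536·t + 266 = 0  ⇒  m = 268² − 178·266 = 24476
m = 24476 > 0,  v_rel·d = 268 > 0  ⇒  inside

inside=yes margin=24476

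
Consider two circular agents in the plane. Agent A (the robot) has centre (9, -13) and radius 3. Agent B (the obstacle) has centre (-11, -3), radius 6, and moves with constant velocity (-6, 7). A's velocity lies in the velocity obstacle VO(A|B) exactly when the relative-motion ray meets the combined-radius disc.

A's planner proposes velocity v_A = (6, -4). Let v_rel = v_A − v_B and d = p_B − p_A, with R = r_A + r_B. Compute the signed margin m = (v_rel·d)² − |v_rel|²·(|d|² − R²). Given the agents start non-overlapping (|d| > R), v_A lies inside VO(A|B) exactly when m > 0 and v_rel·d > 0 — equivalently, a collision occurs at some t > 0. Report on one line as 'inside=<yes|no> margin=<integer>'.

d = (-20, 10),  |d|² = 500;  R = 3+6 = 9,  c = 500−9² = 419
v_rel = (12, -11),  |v_rel|² = 265;  v_rel·d = (12)·(-20) + (-11)·(10) = -350
265·t² + 700·t + 419 = 0  ⇒  m = (-350)² − 265·419 = 11465
m = 11465 > 0,  v_rel·d = -350 < 0  ⇒  outside

inside=no margin=11465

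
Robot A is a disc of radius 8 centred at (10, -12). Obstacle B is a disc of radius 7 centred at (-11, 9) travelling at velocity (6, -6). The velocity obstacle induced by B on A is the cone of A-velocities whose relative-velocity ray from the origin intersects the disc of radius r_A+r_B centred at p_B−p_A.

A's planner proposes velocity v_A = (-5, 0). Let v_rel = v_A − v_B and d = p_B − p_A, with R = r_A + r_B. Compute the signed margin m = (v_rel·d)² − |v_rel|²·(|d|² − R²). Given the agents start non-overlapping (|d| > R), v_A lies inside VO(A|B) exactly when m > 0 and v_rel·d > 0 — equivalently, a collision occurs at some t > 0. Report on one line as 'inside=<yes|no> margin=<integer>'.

d = (-21, 21),  |d|² = 882;  R = 8+7 = 15,  c = 882−15² = 657
v_rel = (-11, 6),  |v_rel|² = 157;  v_rel·d = (-11)·(-21) + (6)·(21) = 357
157·t² − 714·t + 657 = 0  ⇒  m = 357² − 157·657 = 24300
m = 24300 > 0,  v_rel·d = 357 > 0  ⇒  inside

inside=yes margin=24300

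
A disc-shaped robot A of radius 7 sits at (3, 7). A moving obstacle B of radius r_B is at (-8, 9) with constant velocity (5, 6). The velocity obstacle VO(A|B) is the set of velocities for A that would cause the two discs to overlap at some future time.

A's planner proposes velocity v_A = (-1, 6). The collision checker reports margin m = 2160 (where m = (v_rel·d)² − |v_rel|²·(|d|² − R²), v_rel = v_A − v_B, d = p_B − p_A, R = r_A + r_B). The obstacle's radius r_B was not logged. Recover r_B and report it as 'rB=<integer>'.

m = 2160
d = (-11, 2);  v_rel = (-6, 0),  |v_rel|² = 36
v_rel×d = (-6)·(2) − (0)·(-11) = -12
since m = R²·36 − (-12)²:  R² = (144 + 2160) / 36 = 64
R = √64 = 8  ⇒  r_B = 8 − 7 = 1

rB=1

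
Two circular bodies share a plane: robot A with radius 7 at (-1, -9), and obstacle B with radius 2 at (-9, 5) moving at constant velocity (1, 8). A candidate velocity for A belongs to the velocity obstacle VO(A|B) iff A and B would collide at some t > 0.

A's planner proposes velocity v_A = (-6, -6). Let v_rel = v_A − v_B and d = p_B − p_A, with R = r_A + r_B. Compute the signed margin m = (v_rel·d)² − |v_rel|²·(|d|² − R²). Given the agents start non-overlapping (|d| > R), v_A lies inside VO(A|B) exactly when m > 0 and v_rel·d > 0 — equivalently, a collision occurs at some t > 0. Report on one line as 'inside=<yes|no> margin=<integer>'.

d = (-8, 14),  |d|² = 260;  R = 7+2 = 9,  c = 260−9² = 179
v_rel = (-7, -14),  |v_rel|² = 245;  v_rel·d = (-7)·(-8) + (-14)·(14) = -140
245·t² + 280·t + 179 = 0  ⇒  m = (-140)² − 245·179 = -24255
m = -24255 < 0,  v_rel·d = -140 < 0  ⇒  outside

inside=no margin=-24255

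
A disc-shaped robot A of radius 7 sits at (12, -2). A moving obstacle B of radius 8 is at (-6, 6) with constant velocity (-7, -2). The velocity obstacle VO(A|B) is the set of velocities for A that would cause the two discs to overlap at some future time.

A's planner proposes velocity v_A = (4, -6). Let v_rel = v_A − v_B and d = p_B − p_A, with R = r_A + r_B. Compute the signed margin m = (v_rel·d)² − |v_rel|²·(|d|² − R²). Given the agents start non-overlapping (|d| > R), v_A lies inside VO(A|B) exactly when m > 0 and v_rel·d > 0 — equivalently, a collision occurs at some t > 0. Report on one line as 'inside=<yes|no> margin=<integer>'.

d = (-18, 8),  |d|² = 388;  R = 7+8 = 15,  c = 388−15² = 163
v_rel = (11, -4),  |v_rel|² = 137;  v_rel·d = (11)·(-18) + (-4)·(8) = -230
137·t² + 460·t + 163 = 0  ⇒  m = (-230)² − 137·163 = 30569
m = 30569 > 0,  v_rel·d = -230 < 0  ⇒  outside

inside=no margin=30569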